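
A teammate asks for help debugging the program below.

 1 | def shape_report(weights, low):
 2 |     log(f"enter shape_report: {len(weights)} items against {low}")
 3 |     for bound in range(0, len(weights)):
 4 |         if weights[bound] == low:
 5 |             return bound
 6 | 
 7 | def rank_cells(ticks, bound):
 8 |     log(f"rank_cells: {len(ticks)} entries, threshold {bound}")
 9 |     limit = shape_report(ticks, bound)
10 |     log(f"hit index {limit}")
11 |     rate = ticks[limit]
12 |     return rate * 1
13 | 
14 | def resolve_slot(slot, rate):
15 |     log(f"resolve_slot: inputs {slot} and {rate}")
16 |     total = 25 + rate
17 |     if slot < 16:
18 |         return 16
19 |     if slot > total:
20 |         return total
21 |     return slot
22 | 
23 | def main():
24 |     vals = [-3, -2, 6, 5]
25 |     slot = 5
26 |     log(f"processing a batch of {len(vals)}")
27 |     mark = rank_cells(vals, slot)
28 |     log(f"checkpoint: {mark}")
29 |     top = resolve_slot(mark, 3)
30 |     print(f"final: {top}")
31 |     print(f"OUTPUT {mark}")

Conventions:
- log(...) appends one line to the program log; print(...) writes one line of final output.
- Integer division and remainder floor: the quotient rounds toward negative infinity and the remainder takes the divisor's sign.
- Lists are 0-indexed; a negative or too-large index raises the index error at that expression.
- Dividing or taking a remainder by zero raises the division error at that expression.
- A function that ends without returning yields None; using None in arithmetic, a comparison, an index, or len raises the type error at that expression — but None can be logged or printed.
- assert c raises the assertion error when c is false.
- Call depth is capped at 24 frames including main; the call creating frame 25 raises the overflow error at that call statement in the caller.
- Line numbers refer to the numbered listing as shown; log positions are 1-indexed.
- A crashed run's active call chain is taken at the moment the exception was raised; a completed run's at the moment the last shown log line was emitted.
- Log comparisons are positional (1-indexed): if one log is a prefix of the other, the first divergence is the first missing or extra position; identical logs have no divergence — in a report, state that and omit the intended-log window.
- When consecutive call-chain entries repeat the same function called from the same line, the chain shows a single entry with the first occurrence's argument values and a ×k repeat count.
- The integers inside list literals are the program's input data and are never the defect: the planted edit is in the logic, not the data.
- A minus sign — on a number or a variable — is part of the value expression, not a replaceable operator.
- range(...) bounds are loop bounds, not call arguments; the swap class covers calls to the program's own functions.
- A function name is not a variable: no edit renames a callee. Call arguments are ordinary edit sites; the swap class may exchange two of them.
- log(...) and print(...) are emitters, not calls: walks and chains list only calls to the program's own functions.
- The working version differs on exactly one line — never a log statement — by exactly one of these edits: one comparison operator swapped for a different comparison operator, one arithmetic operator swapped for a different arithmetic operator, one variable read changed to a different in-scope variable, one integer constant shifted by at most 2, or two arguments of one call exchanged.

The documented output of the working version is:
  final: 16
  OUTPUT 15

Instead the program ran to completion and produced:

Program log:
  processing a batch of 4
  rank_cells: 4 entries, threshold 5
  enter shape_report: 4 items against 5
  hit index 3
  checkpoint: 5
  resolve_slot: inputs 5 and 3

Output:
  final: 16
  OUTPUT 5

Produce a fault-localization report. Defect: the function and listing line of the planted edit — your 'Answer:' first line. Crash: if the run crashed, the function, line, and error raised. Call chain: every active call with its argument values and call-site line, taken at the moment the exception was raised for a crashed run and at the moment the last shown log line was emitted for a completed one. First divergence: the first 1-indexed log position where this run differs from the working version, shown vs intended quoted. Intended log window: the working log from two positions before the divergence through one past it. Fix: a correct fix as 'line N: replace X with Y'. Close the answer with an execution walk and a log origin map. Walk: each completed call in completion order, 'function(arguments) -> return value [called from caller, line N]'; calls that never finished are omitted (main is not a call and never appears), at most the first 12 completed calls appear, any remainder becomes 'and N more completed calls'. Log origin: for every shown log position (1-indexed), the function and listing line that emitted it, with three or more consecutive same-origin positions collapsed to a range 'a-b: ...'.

Answer: the defect is in rank_cells at line 12.
The tell: Position 5 is the first bad log line: 'checkpoint: 5' should read 'checkpoint: 15'.
Call chain: main -> resolve_slot(5, 3) (called at line 29).
First divergence: position 5 — shown 'checkpoint: 5', intended 'checkpoint: 15'.
Intended log window:
  3: enter shape_report: 4 items against 5
  4: hit index 3
  5: checkpoint: 15
  6: resolve_slot: inputs 15 and 3
Execution walk:
  shape_report([-3, -2, 6, 5], 5) -> 3  [called from rank_cells, line 9]
  rank_cells([-3, -2, 6, 5], 5) -> 5  [called from main, line 27]
  resolve_slot(5, 3) -> 16  [called from main, line 29]
Origin of each log line:
  1: logged in main at line 26
  2: logged in rank_cells at line 8
  3: logged in shape_report at line 2
  4: logged in rank_cells at line 10
  5: logged in main at line 28
  6: logged in resolve_slot at line 15
A correct fix: line 12: replace `1` with `3`.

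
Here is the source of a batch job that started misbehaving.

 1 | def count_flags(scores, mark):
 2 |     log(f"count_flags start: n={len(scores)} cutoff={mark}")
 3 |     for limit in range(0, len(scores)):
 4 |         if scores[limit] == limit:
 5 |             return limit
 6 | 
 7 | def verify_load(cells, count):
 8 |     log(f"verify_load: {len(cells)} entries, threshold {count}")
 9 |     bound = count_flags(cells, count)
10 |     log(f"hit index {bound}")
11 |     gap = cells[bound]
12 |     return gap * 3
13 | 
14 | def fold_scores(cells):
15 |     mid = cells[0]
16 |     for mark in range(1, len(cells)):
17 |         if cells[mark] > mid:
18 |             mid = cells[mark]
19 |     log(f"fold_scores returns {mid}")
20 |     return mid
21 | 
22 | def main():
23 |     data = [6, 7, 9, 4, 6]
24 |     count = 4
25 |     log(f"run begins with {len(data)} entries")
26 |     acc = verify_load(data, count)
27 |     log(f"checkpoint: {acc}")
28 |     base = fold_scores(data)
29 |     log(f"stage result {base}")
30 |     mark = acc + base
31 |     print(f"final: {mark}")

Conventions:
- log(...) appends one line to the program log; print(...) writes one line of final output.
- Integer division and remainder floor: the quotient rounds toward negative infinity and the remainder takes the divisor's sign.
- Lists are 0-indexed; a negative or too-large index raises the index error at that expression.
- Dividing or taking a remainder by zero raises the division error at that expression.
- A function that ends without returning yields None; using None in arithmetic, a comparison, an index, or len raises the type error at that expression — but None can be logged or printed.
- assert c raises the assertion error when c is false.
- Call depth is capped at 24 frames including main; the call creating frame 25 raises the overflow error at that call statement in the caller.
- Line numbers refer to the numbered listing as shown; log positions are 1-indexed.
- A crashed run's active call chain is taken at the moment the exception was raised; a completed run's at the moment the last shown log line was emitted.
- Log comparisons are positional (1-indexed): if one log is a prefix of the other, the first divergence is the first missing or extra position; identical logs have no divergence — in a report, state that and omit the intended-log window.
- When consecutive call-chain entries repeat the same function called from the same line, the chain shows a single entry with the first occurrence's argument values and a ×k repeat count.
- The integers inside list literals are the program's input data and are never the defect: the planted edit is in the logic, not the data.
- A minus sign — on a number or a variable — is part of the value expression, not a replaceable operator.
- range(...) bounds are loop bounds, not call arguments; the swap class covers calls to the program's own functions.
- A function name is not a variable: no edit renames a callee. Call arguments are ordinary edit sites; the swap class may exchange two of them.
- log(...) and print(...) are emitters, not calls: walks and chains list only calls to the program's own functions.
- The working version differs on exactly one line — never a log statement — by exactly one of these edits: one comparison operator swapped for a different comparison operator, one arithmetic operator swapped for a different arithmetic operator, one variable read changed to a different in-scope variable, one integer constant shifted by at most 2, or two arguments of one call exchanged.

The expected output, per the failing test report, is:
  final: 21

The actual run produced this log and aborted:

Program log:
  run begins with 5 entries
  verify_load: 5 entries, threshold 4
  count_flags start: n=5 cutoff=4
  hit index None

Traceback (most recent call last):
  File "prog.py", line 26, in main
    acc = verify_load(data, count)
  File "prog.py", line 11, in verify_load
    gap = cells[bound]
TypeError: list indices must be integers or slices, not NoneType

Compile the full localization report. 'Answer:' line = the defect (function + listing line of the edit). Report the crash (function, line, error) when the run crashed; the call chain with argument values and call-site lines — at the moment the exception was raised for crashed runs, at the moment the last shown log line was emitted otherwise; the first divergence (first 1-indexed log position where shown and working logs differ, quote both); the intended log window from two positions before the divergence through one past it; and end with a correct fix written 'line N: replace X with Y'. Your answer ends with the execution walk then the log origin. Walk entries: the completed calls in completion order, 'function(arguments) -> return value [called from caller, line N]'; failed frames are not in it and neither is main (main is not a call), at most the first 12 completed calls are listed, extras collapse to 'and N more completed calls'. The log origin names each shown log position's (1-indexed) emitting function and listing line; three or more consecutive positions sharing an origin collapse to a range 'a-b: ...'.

Answer: the defect is in count_flags at line 4.
Key observation: The earliest visible damage is log position 4 — 'hit index None' rather than the intended 'hit index 3'.
Crash: verify_load, line 11, TypeError.
Call chain: main -> verify_load([6, 7, 9, 4, 6], 4) (called at line 26).
First divergence: position 4 — the shown line 'hit index None' should read 'hit index 3'.
Intended log window:
  2: verify_load: 5 entries, threshold 4
  3: count_flags start: n=5 cutoff=4
  4: hit index 3
  5: checkpoint: 12
Execution walk:
  count_flags([6, 7, 9, 4, 6], 4) -> None  [called from verify_load, line 9]
Log origin:
  1: from main, line 25
  2: from verify_load, line 8
  3: from count_flags, line 2
  4: from verify_load, line 10
A correct fix: line 4: replace `scores[limit] == limit` with `scores[limit] == mark`.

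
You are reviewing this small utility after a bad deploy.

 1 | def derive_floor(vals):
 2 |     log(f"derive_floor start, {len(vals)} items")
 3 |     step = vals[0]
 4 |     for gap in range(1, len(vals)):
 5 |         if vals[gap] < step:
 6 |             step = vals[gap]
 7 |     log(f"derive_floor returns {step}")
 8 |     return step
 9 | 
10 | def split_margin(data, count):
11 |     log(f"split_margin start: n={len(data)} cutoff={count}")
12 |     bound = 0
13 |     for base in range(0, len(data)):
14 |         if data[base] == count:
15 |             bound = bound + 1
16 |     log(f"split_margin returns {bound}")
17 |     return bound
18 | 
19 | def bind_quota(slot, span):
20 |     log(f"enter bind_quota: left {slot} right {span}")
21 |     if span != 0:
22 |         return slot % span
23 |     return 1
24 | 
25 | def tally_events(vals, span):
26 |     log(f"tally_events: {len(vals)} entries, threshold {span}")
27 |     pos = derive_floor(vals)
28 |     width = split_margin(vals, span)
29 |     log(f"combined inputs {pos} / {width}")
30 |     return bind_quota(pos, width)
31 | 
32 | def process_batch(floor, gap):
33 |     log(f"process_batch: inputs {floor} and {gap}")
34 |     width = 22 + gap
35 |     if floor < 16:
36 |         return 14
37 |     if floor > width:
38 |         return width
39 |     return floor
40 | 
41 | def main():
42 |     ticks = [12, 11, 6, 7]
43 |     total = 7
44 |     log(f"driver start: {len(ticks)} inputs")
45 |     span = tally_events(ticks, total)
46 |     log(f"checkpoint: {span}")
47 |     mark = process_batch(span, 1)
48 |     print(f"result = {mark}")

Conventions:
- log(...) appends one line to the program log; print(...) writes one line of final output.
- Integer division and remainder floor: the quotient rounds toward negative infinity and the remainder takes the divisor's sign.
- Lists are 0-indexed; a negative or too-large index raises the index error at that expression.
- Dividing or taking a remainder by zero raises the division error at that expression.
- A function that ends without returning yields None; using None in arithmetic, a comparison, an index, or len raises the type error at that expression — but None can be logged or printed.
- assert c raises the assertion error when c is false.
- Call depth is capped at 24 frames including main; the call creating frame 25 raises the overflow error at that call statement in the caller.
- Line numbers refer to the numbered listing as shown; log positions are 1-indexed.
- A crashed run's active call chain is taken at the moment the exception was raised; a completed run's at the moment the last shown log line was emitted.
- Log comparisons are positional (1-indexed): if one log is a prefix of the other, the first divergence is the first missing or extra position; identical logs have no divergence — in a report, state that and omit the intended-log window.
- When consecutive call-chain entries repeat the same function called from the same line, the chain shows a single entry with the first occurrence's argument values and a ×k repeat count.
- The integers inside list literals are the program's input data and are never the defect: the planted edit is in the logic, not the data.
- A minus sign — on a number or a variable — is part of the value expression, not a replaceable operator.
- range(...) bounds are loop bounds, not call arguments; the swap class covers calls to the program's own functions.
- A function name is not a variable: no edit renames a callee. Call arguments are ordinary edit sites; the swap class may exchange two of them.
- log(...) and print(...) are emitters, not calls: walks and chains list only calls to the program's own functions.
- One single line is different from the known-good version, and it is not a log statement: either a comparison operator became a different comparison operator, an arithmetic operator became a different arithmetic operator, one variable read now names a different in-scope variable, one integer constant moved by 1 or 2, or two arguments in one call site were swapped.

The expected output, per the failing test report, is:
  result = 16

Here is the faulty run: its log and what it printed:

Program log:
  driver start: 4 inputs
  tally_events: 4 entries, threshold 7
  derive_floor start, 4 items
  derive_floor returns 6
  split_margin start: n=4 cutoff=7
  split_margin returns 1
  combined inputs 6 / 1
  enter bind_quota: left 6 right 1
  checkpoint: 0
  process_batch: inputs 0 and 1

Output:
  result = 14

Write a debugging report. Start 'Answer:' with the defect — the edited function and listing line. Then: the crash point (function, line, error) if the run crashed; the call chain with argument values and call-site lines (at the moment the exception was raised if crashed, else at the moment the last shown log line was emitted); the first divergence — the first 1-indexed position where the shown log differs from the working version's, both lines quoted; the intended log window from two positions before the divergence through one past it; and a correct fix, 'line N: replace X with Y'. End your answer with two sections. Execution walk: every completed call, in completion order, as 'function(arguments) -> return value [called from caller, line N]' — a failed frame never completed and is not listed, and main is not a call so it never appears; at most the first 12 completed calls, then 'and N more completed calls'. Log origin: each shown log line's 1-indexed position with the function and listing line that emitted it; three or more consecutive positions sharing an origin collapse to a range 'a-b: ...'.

Answer: the defect is in process_batch at line 36.
Key fact: The two runs log identically and part ways only at the printed values.
Call chain: main -> process_batch(0, 1) (called at line 47).
First divergence: none (the log streams are identical).
Execution walk:
  derive_floor([12, 11, 6, 7]) -> 6  [called from tally_events, line 27]
  split_margin([12, 11, 6, 7], 7) -> 1  [called from tally_events, line 28]
  bind_quota(6, 1) -> 0  [called from tally_events, line 30]
  tally_events([12, 11, 6, 7], 7) -> 0  [called from main, line 45]
  process_batch(0, 1) -> 14  [called from main, line 47]
Log origins:
  1: logged in main at line 44
  2: logged in tally_events at line 26
  3: logged in derive_floor at line 2
  4: logged in derive_floor at line 7
  5: logged in split_margin at line 11
  6: logged in split_margin at line 16
  7: logged in tally_events at line 29
  8: logged in bind_quota at line 20
  9: logged in main at line 46
  10: logged in process_batch at line 33
A correct fix: line 36: replace `14` with `16`.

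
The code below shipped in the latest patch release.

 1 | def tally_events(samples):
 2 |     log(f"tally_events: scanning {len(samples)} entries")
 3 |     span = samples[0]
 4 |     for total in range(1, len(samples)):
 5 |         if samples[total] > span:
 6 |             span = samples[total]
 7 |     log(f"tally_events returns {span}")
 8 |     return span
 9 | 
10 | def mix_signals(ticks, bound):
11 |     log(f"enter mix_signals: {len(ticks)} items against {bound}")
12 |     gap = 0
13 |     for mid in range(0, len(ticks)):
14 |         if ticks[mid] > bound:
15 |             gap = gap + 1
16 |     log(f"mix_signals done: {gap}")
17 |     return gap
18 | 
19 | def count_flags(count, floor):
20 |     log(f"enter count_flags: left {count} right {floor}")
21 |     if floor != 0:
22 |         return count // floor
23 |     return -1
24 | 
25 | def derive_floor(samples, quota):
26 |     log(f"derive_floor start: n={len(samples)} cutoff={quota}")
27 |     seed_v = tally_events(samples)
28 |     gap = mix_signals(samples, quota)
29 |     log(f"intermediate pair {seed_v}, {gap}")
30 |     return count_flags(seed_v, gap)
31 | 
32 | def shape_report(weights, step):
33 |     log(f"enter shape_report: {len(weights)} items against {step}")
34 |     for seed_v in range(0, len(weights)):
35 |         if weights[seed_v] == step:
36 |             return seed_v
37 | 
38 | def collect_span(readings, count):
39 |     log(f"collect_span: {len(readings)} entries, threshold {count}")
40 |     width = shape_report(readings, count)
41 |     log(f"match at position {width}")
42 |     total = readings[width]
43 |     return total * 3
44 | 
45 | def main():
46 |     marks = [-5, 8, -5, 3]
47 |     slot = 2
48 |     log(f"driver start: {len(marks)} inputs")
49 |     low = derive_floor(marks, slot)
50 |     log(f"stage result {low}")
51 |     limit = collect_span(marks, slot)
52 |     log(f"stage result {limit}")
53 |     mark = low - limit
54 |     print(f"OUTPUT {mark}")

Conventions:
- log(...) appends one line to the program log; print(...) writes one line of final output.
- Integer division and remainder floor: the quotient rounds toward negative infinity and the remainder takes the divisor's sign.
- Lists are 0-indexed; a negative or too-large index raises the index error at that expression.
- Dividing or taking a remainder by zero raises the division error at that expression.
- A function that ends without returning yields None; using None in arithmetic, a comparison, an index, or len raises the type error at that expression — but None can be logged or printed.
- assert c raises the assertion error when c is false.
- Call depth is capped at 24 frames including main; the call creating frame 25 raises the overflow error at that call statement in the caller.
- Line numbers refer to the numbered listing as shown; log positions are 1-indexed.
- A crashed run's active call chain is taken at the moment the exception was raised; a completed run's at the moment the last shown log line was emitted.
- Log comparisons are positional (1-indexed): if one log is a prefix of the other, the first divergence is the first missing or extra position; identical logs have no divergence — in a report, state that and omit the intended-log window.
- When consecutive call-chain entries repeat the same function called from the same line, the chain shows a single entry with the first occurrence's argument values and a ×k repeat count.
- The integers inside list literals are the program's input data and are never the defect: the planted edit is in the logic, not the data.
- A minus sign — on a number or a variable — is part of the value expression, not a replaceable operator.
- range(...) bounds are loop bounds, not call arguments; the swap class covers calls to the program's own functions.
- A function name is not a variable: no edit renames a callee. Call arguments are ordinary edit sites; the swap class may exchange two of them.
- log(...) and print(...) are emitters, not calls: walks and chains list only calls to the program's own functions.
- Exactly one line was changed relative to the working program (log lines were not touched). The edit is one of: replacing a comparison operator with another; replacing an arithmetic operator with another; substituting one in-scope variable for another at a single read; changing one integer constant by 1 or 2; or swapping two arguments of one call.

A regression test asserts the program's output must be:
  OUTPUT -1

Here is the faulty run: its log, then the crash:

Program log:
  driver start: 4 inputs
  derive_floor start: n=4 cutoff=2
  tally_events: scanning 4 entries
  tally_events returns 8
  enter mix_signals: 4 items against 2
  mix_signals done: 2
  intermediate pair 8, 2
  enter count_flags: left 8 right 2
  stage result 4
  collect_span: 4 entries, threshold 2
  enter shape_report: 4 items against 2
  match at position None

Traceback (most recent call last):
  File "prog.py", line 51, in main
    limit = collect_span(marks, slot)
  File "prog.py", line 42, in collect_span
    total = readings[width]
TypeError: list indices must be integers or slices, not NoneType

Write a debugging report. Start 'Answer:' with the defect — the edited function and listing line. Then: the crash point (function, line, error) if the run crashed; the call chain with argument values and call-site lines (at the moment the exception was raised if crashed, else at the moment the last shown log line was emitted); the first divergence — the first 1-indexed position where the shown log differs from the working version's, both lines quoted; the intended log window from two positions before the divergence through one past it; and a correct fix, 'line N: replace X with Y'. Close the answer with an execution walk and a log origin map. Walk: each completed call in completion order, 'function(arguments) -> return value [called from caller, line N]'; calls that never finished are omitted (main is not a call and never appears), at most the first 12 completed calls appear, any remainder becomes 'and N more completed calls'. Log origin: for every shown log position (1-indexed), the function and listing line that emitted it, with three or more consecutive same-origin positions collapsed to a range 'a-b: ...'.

Answer: the defect is in main at line 47.
Key observation: The earliest visible damage is log position 2 — 'derive_floor start: n=4 cutoff=2' rather than the intended 'derive_floor start: n=4 cutoff=3'.
Crash: collect_span, line 42, TypeError.
Call chain: main -> collect_span([-5, 8, -5, 3], 2) (called at line 51).
First divergence: position 2; shown 'derive_floor start: n=4 cutoff=2' vs intended 'derive_floor start: n=4 cutoff=3'.
Intended log window:
  1: driver start: 4 inputs
  2: derive_floor start: n=4 cutoff=3
  3: tally_events: scanning 4 entries
Execution walk:
  tally_events([-5, 8, -5, 3]) -> 8  [called from derive_floor, line 27]
  mix_signals([-5, 8, -5, 3], 2) -> 2  [called from derive_floor, line 28]
  count_flags(8, 2) -> 4  [called from derive_floor, line 30]
  derive_floor([-5, 8, -5, 3], 2) -> 4  [called from main, line 49]
  shape_report([-5, 8, -5, 3], 2) -> None  [called from collect_span, line 40]
Log origins:
  1: logged in main at line 48
  2: logged in derive_floor at line 26
  3: logged in tally_events at line 2
  4: logged in tally_events at line 7
  5: logged in mix_signals at line 11
  6: logged in mix_signals at line 16
  7: logged in derive_floor at line 29
  8: logged in count_flags at line 20
  9: logged in main at line 50
  10: logged in collect_span at line 39
  11: logged in shape_report at line 33
  12: logged in collect_span at line 41
A correct fix: line 47: replace `2` with `3`.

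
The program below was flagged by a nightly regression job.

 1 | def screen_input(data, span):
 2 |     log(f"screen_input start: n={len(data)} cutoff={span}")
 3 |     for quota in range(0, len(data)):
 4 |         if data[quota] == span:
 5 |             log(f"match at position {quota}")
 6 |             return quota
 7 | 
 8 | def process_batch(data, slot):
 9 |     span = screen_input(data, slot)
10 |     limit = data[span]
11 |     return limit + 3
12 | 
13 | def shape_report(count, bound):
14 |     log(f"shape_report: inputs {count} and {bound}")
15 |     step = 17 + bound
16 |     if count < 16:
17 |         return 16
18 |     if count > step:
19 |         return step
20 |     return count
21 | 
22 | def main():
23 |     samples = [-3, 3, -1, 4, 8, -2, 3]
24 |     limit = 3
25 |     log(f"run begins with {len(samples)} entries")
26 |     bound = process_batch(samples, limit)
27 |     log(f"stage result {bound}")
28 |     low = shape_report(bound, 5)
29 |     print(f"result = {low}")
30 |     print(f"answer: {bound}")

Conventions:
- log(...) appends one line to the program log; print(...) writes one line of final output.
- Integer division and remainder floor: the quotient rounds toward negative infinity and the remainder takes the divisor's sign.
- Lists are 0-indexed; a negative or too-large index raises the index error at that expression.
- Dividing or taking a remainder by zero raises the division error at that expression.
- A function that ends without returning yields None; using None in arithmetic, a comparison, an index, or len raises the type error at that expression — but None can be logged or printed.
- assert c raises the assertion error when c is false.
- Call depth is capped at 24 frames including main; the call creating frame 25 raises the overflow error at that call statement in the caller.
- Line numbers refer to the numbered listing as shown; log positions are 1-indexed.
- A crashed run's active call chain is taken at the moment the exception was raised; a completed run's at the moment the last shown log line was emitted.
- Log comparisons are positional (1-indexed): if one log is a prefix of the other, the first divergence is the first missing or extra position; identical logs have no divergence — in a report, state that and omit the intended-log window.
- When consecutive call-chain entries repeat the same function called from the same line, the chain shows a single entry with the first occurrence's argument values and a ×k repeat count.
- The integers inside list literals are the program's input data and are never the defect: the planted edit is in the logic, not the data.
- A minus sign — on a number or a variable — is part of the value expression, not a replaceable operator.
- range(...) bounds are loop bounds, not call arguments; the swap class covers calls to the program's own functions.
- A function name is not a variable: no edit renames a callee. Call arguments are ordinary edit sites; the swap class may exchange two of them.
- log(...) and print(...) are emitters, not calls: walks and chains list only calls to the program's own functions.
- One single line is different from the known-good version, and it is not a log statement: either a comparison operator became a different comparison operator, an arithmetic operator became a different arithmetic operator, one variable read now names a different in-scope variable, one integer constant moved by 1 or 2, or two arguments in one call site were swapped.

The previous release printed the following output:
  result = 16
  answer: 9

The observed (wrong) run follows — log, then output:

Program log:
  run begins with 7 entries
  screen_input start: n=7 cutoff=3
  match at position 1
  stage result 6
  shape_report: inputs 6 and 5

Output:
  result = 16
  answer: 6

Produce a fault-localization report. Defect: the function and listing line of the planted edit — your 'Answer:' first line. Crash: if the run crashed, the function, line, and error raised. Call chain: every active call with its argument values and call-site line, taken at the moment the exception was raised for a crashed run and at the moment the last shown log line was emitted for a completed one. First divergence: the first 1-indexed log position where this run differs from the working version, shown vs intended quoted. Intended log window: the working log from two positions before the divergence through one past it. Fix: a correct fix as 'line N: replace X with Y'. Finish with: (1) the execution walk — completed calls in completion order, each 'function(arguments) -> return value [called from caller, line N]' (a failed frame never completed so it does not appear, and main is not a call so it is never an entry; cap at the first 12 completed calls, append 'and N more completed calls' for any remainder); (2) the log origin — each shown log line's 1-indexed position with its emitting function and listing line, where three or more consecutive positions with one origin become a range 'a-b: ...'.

Answer: the defect is in process_batch at line 11.
Core observation: Log line 4 is where behavior first shows: 'stage result 6' appears instead of 'stage result 9'.
Call chain: main -> shape_report(6, 5) (called at line 28).
First divergence: position 4 — shown 'stage result 6', intended 'stage result 9'.
Intended log window:
  2: screen_input start: n=7 cutoff=3
  3: match at position 1
  4: stage result 9
  5: shape_report: inputs 9 and 5
Execution walk:
  screen_input([-3, 3, -1, 4, 8, -2, 3], 3) -> 1  [called from process_batch, line 9]
  process_batch([-3, 3, -1, 4, 8, -2, 3], 3) -> 6  [called from main, line 26]
  shape_report(6, 5) -> 16  [called from main, line 28]
Log origin:
  1: logged in main at line 25
  2: logged in screen_input at line 2
  3: logged in screen_input at line 5
  4: logged in main at line 27
  5: logged in shape_report at line 14
A correct fix: line 11: replace `+` with `*`.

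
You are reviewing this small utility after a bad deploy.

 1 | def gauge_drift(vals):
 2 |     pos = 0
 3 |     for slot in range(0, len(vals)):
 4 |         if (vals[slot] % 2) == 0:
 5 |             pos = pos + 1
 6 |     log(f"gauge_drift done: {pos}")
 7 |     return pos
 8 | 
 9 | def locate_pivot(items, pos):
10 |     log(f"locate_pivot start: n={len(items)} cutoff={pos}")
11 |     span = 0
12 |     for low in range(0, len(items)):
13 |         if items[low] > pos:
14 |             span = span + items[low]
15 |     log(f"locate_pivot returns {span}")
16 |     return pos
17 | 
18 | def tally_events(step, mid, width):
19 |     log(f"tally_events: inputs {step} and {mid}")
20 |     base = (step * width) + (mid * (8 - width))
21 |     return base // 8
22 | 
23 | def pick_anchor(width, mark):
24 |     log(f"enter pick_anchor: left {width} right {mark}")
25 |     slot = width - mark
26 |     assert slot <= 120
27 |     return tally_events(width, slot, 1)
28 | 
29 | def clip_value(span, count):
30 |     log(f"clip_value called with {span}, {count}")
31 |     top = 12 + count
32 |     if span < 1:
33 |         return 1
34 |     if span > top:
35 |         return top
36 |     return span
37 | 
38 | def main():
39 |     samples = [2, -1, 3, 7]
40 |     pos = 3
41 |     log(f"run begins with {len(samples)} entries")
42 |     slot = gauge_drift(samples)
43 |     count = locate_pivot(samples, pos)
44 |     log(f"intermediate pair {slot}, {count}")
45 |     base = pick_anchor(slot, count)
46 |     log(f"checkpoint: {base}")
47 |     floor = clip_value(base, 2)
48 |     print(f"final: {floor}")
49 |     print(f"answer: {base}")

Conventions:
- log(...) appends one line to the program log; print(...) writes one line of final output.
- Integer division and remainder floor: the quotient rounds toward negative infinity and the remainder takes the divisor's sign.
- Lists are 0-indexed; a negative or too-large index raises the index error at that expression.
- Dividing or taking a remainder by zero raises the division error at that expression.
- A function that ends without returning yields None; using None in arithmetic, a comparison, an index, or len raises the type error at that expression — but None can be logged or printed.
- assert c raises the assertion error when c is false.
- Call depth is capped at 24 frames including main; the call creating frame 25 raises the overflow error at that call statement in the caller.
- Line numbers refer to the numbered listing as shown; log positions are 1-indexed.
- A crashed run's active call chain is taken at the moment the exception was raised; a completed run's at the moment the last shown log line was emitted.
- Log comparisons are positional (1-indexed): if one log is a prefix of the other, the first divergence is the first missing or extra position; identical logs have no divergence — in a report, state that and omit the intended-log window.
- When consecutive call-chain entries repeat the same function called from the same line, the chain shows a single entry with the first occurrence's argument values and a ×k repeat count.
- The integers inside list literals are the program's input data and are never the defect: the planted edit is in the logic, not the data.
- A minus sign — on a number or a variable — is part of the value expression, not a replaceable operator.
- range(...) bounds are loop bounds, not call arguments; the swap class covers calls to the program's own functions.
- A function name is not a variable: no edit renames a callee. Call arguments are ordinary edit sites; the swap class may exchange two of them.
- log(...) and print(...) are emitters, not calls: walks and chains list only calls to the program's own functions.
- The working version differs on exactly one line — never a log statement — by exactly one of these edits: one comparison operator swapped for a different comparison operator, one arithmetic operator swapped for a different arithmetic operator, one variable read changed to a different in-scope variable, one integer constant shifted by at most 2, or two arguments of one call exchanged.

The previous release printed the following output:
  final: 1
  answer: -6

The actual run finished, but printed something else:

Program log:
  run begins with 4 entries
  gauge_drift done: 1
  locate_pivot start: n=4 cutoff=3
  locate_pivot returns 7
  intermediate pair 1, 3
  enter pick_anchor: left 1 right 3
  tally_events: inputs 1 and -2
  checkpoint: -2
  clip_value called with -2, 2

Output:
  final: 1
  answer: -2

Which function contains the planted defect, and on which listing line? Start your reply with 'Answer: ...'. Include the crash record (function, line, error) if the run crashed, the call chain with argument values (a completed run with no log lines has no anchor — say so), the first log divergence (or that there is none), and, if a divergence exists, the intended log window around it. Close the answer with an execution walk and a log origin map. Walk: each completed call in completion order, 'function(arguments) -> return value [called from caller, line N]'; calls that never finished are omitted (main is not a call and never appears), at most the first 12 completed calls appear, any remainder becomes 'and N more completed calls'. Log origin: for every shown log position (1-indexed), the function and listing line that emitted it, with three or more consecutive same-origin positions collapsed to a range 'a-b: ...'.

Answer: the defect is in locate_pivot at line 16.
Core observation: At log position 5 the runs split — shown 'intermediate pair 1, 3', but the working version logs 'intermediate pair 1, 7'.
Call chain: main -> clip_value(-2, 2) (called at line 47).
First divergence: position 5 — the shown line 'intermediate pair 1, 3' should read 'intermediate pair 1, 7'.
Intended log window:
  3: locate_pivot start: n=4 cutoff=3
  4: locate_pivot returns 7
  5: intermediate pair 1, 7
  6: enter pick_anchor: left 1 right 7
Execution walk:
  gauge_drift([2, -1, 3, 7]) -> 1  [called from main, line 42]
  locate_pivot([2, -1, 3, 7], 3) -> 3  [called from main, line 43]
  tally_events(1, -2, 1) -> -2  [called from pick_anchor, line 27]
  pick_anchor(1, 3) -> -2  [called from main, line 45]
  clip_value(-2, 2) -> 1  [called from main, line 47]
Log origin:
  1: logged in main at line 41
  2: logged in gauge_drift at line 6
  3: logged in locate_pivot at line 10
  4: logged in locate_pivot at line 15
  5: logged in main at line 44
  6: logged in pick_anchor at line 24
  7: logged in tally_events at line 19
  8: logged in main at line 46
  9: logged in clip_value at line 30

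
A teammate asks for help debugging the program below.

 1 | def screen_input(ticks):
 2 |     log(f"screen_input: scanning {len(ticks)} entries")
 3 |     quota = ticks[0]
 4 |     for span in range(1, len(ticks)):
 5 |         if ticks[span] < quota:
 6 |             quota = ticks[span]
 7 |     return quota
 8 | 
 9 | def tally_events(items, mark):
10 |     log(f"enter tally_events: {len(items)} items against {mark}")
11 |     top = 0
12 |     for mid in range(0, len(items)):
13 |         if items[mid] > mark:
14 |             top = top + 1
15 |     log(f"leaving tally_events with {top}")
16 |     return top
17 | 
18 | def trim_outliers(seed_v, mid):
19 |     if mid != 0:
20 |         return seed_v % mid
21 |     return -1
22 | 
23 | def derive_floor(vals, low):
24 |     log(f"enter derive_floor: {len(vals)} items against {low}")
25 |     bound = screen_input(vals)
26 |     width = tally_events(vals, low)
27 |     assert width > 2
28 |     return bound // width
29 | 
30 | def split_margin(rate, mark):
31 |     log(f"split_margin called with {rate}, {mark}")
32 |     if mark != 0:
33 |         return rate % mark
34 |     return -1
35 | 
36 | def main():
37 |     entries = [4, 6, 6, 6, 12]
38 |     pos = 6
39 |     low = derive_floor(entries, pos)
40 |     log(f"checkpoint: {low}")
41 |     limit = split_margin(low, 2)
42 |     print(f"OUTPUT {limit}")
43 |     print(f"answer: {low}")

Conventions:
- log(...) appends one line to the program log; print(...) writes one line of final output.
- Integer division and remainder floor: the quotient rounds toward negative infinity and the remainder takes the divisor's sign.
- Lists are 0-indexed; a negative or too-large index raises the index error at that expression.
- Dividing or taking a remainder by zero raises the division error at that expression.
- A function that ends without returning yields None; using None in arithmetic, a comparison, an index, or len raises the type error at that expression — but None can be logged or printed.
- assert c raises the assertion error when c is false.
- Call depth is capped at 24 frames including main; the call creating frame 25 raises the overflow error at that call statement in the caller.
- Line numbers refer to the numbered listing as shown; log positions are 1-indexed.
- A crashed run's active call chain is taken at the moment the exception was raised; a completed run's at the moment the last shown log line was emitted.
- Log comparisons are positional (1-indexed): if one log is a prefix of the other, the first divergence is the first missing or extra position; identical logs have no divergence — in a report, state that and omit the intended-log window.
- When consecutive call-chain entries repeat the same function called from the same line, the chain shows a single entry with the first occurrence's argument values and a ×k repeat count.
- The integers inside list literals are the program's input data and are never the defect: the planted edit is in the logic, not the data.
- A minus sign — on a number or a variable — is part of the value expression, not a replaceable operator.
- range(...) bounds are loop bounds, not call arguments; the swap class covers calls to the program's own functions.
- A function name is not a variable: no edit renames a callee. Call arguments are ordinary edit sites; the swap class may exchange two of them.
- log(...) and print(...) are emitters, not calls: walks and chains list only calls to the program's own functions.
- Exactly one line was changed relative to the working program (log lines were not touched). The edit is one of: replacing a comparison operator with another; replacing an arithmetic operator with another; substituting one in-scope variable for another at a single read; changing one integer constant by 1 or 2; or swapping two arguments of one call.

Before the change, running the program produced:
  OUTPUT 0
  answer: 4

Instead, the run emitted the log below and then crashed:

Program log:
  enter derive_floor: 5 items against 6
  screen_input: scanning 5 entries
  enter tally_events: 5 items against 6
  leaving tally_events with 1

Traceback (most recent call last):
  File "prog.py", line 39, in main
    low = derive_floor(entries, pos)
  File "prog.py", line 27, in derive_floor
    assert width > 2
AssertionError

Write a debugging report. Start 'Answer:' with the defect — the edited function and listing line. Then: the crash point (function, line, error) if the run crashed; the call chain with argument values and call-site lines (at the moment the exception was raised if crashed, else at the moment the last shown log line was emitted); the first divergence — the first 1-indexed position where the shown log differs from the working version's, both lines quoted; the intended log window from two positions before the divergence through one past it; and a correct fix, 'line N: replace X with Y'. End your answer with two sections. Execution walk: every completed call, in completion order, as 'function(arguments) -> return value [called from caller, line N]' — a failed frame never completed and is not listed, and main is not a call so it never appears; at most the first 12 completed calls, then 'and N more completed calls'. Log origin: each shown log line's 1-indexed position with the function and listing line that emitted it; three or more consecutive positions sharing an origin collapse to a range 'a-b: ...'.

Answer: the defect is in derive_floor at line 27.
Key fact: Only 4 log lines were emitted before the run died; the intended continuation was 'checkpoint: 4'.
Crash: derive_floor, line 27, AssertionError.
Call chain: main -> derive_floor([4, 6, 6, 6, 12], 6) (called at line 39).
First divergence: position 5 (shown log ended at 4 lines; the working version continues: 'checkpoint: 4').
Intended log window:
  3: enter tally_events: 5 items against 6
  4: leaving tally_events with 1
  5: checkpoint: 4
  6: split_margin called with 4, 2
Execution walk:
  screen_input([4, 6, 6, 6, 12]) -> 4  [called from derive_floor, line 25]
  tally_events([4, 6, 6, 6, 12], 6) -> 1  [called from derive_floor, line 26]
Log origins:
  1: logged in derive_floor at line 24
  2: logged in screen_input at line 2
  3: logged in tally_events at line 10
  4: logged in tally_events at line 15
A correct fix: line 27: replace `2` with `0`.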